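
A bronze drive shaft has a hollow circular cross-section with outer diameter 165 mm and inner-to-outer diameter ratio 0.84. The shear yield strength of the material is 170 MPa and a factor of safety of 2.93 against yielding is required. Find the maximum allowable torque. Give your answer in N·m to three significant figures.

T_allow = 25700 N·m

τ_allow = 170/2.93 = 58.02 MPa.
For a hollow shaft T_allow = τ_allow·πd_o³(1−k⁴)/16 with 1−k⁴ = 0.5021, so πd_o³(1−k⁴)/16 = 442900 mm³.
T_allow = 58.02×442900 = 2.570×10^7 N·mm = 25700 N·m.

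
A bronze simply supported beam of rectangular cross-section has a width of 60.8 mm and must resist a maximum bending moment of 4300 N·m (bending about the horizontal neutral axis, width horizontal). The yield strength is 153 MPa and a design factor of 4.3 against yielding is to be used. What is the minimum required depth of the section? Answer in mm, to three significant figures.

h = 109 mm

σ_allow = 153/4.3 = 35.58 MPa.
For a rectangular section σ = 6M/(bh²), so h² = 6M/(b σ_allow) = 6×4300000/(60.8×35.58) = 11930 mm².
h = 109.2 mm.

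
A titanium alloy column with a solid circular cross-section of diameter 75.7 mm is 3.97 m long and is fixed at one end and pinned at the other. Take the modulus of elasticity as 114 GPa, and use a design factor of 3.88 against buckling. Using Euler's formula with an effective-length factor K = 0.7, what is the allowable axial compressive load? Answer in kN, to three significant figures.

P_allow = 60.5 kN

I = πd⁴/64 = π×75.7⁴/64 = 1.612×10^6 mm⁴.
Effective length L_e = KL = 0.7×3.97 m = 2779 mm.
Euler critical load P_cr = π²EI/L_e² = π²×114000×1.612×10^6/2779² = 234800 N.
P_allow = P_cr/n = 234800/3.88 = 60530 N.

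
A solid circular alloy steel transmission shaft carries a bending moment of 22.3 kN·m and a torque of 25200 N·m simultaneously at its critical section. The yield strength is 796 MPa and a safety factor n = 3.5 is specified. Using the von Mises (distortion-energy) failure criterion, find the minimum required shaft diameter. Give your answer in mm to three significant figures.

d = 112 mm

σ_allow = σ_y/n = 796/3.5 = 227.4 MPa.
For a solid shaft σ_b = 32M/(πd³) and τ = 16T/(πd³), so the von Mises stress is σ' = (16/πd³)·√(4M²+3T²).
√(4M²+3T²) = √(4×(2.230×10^7)² + 3×(2.520×10^7)²) = 6.240×10^7 N·mm.
d³ = 16×6.240×10^7/(π×227.4) = 1.397×10^6 mm³.
d = 111.8 mm.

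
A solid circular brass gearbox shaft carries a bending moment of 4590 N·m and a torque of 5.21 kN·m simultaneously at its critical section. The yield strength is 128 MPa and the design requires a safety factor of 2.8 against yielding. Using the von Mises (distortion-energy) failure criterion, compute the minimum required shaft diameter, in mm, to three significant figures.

d = 113 mm

σ_allow = σ_y/n = 128/2.8 = 45.71 MPa.
For a solid shaft σ_b = 32M/(πd³) and τ = 16T/(πd³), so the von Mises stress is σ' = (16/πd³)·√(4M²+3T²).
√(4M²+3T²) = √(4×(4.590×10^6)² + 3×(5.210×10^6)²) = 1.287×10^7 N·mm.
d³ = 16×1.287×10^7/(π×45.71) = 1.434×10^6 mm³.
d = 112.8 mm.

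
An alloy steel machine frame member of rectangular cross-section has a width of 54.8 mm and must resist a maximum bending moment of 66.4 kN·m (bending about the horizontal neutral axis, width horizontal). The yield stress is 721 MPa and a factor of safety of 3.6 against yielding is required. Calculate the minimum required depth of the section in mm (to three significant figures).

σ_allow = 721/3.6 = 200.3 MPa.
For a rectangular section σ = 6M/(bh²), so h² = 6M/(b σ_allow) = 6×6.6400×10^7/(54.8×200.3) = 36300 mm².
h = 190.5 mm.

h = 191 mm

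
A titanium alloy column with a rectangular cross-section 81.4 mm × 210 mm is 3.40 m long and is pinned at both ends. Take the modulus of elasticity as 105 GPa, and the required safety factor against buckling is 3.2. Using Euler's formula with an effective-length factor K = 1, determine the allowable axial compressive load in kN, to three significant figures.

Buckling occurs about the weak axis: I_min = h·b³/12 = 210×81.4³/12 = 9.439×10^6 mm⁴ (b = 81.4 mm is the smaller dimension).
Effective length L_e = KL = 1×3.40 m = 3400 mm.
Euler critical load P_cr = π²EI/L_e² = π²×105000×9.439×10^6/3400² = 846100 N.
P_allow = P_cr/n = 846100/3.2 = 264400 N.

P_allow = 264 kN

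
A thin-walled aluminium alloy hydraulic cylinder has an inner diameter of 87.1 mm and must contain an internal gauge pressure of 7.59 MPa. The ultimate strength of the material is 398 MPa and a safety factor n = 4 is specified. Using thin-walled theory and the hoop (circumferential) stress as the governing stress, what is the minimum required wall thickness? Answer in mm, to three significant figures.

t = 3.32 mm

σ_allow = 398/4 = 99.50 MPa.
Hoop stress σ_h = pD/(2t), so t = pD/(2σ_allow) = 7.59×87.1/(2×99.50) = 3.322 mm.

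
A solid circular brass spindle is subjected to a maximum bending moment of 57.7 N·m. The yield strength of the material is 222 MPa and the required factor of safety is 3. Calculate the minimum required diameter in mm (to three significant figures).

σ_allow = 222/3 = 74.00 MPa.
For a solid circular section σ = 32M/(πd³), so d³ = 32M/(π σ_allow) = 32×57700/(π×74.00) = 7942 mm³.
d = 19.95 mm.

d = 20.0 mm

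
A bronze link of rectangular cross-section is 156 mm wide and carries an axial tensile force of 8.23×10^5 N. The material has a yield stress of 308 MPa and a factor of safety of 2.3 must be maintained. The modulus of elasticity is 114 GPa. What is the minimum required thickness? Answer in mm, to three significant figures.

t = 39.4 mm

σ_allow = 308/2.3 = 133.9 MPa.
Required area A = F/σ_allow = 823000/133.9 = 6146 mm².
t = A/w = 6146/156 = 39.40 mm.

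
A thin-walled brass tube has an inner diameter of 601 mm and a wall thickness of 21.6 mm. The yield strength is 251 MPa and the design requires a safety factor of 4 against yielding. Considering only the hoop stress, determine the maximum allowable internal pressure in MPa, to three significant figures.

σ_allow = 251/4 = 62.75 MPa.
σ_h = pD/(2t) → p_allow = 2σ_allow t/D = 2×62.75×21.6/601 = 4.510 MPa.

p_allow = 4.51 MPa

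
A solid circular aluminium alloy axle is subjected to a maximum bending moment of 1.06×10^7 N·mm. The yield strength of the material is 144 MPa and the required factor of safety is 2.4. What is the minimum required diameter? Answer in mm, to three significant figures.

d = 122 mm

σ_allow = 144/2.4 = 60.00 MPa.
For a solid circular section σ = 32M/(πd³), so d³ = 32M/(π σ_allow) = 32×1.0600×10^7/(π×60.00) = 1.800×10^6 mm³.
d = 121.6 mm.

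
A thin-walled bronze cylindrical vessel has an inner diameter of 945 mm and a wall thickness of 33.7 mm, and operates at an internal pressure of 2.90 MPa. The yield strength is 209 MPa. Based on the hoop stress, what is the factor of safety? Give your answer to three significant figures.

n = 5.14

σ_h = pD/(2t) = 2.90×945/(2×33.7) = 40.66 MPa.
n = 209/40.66 = 5.140.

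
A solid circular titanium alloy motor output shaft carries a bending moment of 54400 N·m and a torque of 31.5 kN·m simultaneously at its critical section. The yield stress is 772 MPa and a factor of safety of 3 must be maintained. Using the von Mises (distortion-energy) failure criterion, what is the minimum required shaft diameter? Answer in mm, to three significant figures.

σ_allow = σ_y/n = 772/3 = 257.3 MPa.
For a solid shaft σ_b = 32M/(πd³) and τ = 16T/(πd³), so the von Mises stress is σ' = (16/πd³)·√(4M²+3T²).
√(4M²+3T²) = √(4×(5.440×10^7)² + 3×(3.150×10^7)²) = 1.217×10^8 N·mm.
d³ = 16×1.217×10^8/(π×257.3) = 2.409×10^6 mm³.
d = 134.1 mm.

d = 134 mm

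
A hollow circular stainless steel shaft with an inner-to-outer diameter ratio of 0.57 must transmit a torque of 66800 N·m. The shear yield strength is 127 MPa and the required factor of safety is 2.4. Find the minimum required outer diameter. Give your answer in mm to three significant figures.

d_o = 193 mm

τ_allow = 127/2.4 = 52.92 MPa.
For a hollow shaft τ = 16T/[πd_o³(1−k⁴)] with k = 0.57, so 1−k⁴ = 0.8944.
d_o³ = 16T/[π τ_allow (1−k⁴)] = 16×6.6800×10^7/(π×52.92×0.8944) = 7.188×10^6 mm³.
d_o = 193.0 mm.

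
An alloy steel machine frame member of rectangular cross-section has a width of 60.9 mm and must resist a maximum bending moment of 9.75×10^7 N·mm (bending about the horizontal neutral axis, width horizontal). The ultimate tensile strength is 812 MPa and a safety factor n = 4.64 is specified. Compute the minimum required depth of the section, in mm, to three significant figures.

h = 234 mm

σ_allow = 812/4.64 = 175.0 MPa.
For a rectangular section σ = 6M/(bh²), so h² = 6M/(b σ_allow) = 6×9.7500×10^7/(60.9×175.0) = 54890 mm².
h = 234.3 mm.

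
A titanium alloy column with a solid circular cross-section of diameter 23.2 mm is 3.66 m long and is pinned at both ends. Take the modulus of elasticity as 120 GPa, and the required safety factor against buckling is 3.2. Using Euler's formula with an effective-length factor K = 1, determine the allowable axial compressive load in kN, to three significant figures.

I = πd⁴/64 = π×23.2⁴/64 = 14220 mm⁴.
Effective length L_e = KL = 1×3.66 m = 3660 mm.
Euler critical load P_cr = π²EI/L_e² = π²×120000×14220/3660² = 1257 N.
P_allow = P_cr/n = 1257/3.2 = 392.9 N.

P_allow = 0.393 kN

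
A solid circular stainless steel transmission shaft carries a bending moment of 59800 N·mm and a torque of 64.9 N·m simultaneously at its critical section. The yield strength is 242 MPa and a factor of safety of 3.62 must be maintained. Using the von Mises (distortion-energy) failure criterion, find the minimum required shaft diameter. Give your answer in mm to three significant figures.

d = 23.2 mm

σ_allow = σ_y/n = 242/3.62 = 66.85 MPa.
For a solid shaft σ_b = 32M/(πd³) and τ = 16T/(πd³), so the von Mises stress is σ' = (16/πd³)·√(4M²+3T²).
√(4M²+3T²) = √(4×(59800)² + 3×(64900)²) = 164100 N·mm.
d³ = 16×164100/(π×66.85) = 12500 mm³.
d = 23.21 mm.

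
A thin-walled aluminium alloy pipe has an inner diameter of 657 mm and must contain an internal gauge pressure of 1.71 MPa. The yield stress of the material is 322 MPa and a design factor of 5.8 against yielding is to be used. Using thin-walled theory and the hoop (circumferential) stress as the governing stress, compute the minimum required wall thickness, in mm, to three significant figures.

σ_allow = 322/5.8 = 55.52 MPa.
Hoop stress σ_h = pD/(2t), so t = pD/(2σ_allow) = 1.71×657/(2×55.52) = 10.12 mm.

t = 10.1 mm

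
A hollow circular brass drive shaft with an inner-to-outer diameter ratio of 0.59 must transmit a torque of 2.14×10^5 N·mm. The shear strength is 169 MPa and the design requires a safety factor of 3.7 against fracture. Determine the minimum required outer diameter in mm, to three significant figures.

τ_allow = 169/3.7 = 45.68 MPa.
For a hollow shaft τ = 16T/[πd_o³(1−k⁴)] with k = 0.59, so 1−k⁴ = 0.8788.
d_o³ = 16T/[π τ_allow (1−k⁴)] = 16×214000/(π×45.68×0.8788) = 27150 mm³.
d_o = 30.06 mm.

d_o = 30.1 mm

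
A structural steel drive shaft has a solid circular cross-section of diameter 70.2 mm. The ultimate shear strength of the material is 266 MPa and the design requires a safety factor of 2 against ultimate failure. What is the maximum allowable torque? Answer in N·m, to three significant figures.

T_allow = 9030 N·m

τ_allow = 266/2 = 133.0 MPa.
For a solid shaft T_allow = τ_allow·πd³/16; πd³/16 = π×70.2³/16 = 67930 mm³.
T_allow = 133.0×67930 = 9.034×10^6 N·mm = 9034 N·m.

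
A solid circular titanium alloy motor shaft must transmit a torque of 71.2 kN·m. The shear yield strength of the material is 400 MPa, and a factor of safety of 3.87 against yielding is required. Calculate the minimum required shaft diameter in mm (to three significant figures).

Allowable shear stress τ_allow = 400/3.87 = 103.4 MPa.
For a solid shaft τ = 16T/(πd³), so d³ = 16T/(π τ_allow) = 16×7.1200×10^7/(π×103.4) = 3.508×10^6 mm³.
d = (3.508×10^6)^(1/3) = 151.9 mm.

d = 152 mm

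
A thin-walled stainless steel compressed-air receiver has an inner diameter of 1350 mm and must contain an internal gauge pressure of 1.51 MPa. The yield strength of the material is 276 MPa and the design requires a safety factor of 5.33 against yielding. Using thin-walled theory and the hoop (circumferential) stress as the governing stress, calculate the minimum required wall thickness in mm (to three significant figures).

t = 19.7 mm

σ_allow = 276/5.33 = 51.78 MPa.
Hoop stress σ_h = pD/(2t), so t = pD/(2σ_allow) = 1.51×1350/(2×51.78) = 19.68 mm.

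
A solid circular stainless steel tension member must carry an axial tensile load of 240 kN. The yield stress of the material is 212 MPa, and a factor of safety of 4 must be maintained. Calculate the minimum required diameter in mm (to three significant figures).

d = 75.9 mm

Allowable stress σ_allow = 212/4 = 53.00 MPa.
Required area A = F/σ_allow = 240000/53.00 = 4528 mm².
A = πd²/4 → d = √(4A/π) = 75.93 mm.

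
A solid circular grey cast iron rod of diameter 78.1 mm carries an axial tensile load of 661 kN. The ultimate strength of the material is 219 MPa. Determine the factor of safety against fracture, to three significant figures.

A = πd²/4 = 4791 mm².
σ = F/A = 661000/4791 = 138.0 MPa.
n = 219/138.0 = 1.587.

n = 1.59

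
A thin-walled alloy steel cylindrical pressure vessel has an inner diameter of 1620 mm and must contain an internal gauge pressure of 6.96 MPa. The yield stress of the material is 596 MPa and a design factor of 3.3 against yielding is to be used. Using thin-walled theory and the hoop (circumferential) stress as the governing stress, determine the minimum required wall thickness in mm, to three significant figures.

σ_allow = 596/3.3 = 180.6 MPa.
Hoop stress σ_h = pD/(2t), so t = pD/(2σ_allow) = 6.96×1620/(2×180.6) = 31.21 mm.

t = 31.2 mm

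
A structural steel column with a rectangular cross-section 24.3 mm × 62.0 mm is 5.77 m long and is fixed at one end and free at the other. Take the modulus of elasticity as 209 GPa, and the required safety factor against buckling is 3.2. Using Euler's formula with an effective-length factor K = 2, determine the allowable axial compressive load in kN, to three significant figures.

Buckling occurs about the weak axis: I_min = h·b³/12 = 62.0×24.3³/12 = 74140 mm⁴ (b = 24.3 mm is the smaller dimension).
Effective length L_e = KL = 2×5.77 m = 11540 mm.
Euler critical load P_cr = π²EI/L_e² = π²×209000×74140/11540² = 1148 N.
P_allow = P_cr/n = 1148/3.2 = 358.9 N.

P_allow = 0.359 kN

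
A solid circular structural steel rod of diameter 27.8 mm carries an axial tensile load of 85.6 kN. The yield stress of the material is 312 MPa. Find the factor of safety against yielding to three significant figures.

A = πd²/4 = 607.0 mm².
σ = F/A = 85600/607.0 = 141.0 MPa.
n = 312/141.0 = 2.212.

n = 2.21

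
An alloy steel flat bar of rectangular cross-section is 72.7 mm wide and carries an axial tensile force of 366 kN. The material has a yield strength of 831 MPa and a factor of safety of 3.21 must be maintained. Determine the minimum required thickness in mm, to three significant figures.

σ_allow = 831/3.21 = 258.9 MPa.
Required area A = F/σ_allow = 366000/258.9 = 1414 mm².
t = A/w = 1414/72.7 = 19.45 mm.

t = 19.4 mm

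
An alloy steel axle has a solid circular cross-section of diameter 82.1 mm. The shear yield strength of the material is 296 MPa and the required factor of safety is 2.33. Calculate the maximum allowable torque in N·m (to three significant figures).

T_allow = 13800 N·m

τ_allow = 296/2.33 = 127.0 MPa.
For a solid shaft T_allow = τ_allow·πd³/16; πd³/16 = π×82.1³/16 = 108700 mm³.
T_allow = 127.0×108700 = 1.380×10^7 N·mm = 13800 N·m.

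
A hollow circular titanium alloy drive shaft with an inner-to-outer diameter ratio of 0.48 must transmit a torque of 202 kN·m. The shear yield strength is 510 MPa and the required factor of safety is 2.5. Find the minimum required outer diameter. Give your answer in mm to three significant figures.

d_o = 175 mm

τ_allow = 510/2.5 = 204.0 MPa.
For a hollow shaft τ = 16T/[πd_o³(1−k⁴)] with k = 0.48, so 1−k⁴ = 0.9469.
d_o³ = 16T/[π τ_allow (1−k⁴)] = 16×2.0200×10^8/(π×204.0×0.9469) = 5.326×10^6 mm³.
d_o = 174.6 mm.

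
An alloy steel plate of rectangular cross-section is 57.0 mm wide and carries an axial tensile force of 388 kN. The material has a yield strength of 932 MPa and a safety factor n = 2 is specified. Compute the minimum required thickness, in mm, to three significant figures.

σ_allow = 932/2 = 466.0 MPa.
Required area A = F/σ_allow = 388000/466.0 = 832.6 mm².
t = A/w = 832.6/57.0 = 14.61 mm.

t = 14.6 mm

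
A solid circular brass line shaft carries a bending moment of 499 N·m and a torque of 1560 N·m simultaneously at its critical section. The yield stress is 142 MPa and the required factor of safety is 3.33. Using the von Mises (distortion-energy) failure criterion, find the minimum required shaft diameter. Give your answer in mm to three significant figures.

σ_allow = σ_y/n = 142/3.33 = 42.64 MPa.
For a solid shaft σ_b = 32M/(πd³) and τ = 16T/(πd³), so the von Mises stress is σ' = (16/πd³)·√(4M²+3T²).
√(4M²+3T²) = √(4×(499000)² + 3×(1.560×10^6)²) = 2.880×10^6 N·mm.
d³ = 16×2.880×10^6/(π×42.64) = 344000 mm³.
d = 70.07 mm.

d = 70.1 mm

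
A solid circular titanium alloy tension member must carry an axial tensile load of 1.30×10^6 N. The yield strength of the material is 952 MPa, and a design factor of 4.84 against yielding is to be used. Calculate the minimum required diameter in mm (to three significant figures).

d = 91.7 mm

Allowable stress σ_allow = 952/4.84 = 196.7 MPa.
Required area A = F/σ_allow = 1300000/196.7 = 6609 mm².
A = πd²/4 → d = √(4A/π) = 91.73 mm.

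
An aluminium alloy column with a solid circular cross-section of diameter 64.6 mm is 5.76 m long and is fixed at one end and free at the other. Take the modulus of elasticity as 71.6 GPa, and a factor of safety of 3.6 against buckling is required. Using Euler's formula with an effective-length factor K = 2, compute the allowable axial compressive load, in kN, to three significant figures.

P_allow = 1.26 kN

I = πd⁴/64 = π×64.6⁴/64 = 854900 mm⁴.
Effective length L_e = KL = 2×5.76 m = 11520 mm.
Euler critical load P_cr = π²EI/L_e² = π²×71600×854900/11520² = 4552 N.
P_allow = P_cr/n = 4552/3.6 = 1264 N.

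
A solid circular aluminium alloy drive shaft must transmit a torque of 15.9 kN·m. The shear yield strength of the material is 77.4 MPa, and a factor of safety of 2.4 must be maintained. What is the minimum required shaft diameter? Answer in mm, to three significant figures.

Allowable shear stress τ_allow = 77.4/2.4 = 32.25 MPa.
For a solid shaft τ = 16T/(πd³), so d³ = 16T/(π τ_allow) = 16×1.5900×10^7/(π×32.25) = 2.511×10^6 mm³.
d = (2.511×10^6)^(1/3) = 135.9 mm.

d = 136 mm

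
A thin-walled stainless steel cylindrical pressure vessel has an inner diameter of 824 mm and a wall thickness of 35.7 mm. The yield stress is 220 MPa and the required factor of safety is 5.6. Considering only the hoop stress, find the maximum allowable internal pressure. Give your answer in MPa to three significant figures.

p_allow = 3.40 MPa

σ_allow = 220/5.6 = 39.29 MPa.
σ_h = pD/(2t) → p_allow = 2σ_allow t/D = 2×39.29×35.7/824 = 3.404 MPa.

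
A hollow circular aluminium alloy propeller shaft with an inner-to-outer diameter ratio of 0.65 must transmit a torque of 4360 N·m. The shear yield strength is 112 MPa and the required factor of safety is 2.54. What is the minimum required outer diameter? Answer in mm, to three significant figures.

τ_allow = 112/2.54 = 44.09 MPa.
For a hollow shaft τ = 16T/[πd_o³(1−k⁴)] with k = 0.65, so 1−k⁴ = 0.8215.
d_o³ = 16T/[π τ_allow (1−k⁴)] = 16×4360000/(π×44.09×0.8215) = 613000 mm³.
d_o = 84.95 mm.

d_o = 84.9 mm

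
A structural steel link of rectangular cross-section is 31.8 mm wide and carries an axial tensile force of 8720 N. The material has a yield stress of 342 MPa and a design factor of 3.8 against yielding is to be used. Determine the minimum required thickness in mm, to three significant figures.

σ_allow = 342/3.8 = 90.00 MPa.
Required area A = F/σ_allow = 8720.0/90.00 = 96.89 mm².
t = A/w = 96.89/31.8 = 3.047 mm.

t = 3.05 mm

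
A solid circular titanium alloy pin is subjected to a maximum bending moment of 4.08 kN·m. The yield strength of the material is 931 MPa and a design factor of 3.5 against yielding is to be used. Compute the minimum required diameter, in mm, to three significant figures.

σ_allow = 931/3.5 = 266.0 MPa.
For a solid circular section σ = 32M/(πd³), so d³ = 32M/(π σ_allow) = 32×4080000/(π×266.0) = 156200 mm³.
d = 53.86 mm.

d = 53.9 mm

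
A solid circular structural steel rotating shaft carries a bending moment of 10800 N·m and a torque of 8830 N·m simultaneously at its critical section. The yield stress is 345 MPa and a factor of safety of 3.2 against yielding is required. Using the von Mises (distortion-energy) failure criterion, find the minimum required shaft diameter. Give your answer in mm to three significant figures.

σ_allow = σ_y/n = 345/3.2 = 107.8 MPa.
For a solid shaft σ_b = 32M/(πd³) and τ = 16T/(πd³), so the von Mises stress is σ' = (16/πd³)·√(4M²+3T²).
√(4M²+3T²) = √(4×(1.080×10^7)² + 3×(8.830×10^6)²) = 2.647×10^7 N·mm.
d³ = 16×2.647×10^7/(π×107.8) = 1.250×10^6 mm³.
d = 107.7 mm.

d = 108 mm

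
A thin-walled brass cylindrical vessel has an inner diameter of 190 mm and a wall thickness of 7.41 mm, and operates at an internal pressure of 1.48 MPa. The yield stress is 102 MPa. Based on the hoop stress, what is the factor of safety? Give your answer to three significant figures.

n = 5.38

σ_h = pD/(2t) = 1.48×190/(2×7.41) = 18.97 MPa.
n = 102/18.97 = 5.376.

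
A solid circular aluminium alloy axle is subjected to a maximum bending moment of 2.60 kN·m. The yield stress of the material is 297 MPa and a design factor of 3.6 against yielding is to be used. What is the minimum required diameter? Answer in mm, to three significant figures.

σ_allow = 297/3.6 = 82.50 MPa.
For a solid circular section σ = 32M/(πd³), so d³ = 32M/(π σ_allow) = 32×2600000/(π×82.50) = 321000 mm³.
d = 68.47 mm.

d = 68.5 mm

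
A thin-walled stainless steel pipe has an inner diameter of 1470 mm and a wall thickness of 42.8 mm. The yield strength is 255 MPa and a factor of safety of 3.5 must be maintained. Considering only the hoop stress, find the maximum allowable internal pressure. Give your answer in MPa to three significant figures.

p_allow = 4.24 MPa

σ_allow = 255/3.5 = 72.86 MPa.
σ_h = pD/(2t) → p_allow = 2σ_allow t/D = 2×72.86×42.8/1470 = 4.243 MPa.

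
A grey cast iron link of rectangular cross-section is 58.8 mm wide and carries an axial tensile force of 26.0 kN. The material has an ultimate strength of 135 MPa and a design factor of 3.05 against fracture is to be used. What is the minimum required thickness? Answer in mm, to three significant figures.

t = 9.99 mm

σ_allow = 135/3.05 = 44.26 MPa.
Required area A = F/σ_allow = 26000/44.26 = 587.4 mm².
t = A/w = 587.4/58.8 = 9.990 mm.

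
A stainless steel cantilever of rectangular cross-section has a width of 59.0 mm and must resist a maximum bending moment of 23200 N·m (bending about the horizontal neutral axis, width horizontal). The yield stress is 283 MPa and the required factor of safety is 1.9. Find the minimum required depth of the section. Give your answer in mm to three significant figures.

σ_allow = 283/1.9 = 148.9 MPa.
For a rectangular section σ = 6M/(bh²), so h² = 6M/(b σ_allow) = 6×2.3200×10^7/(59.0×148.9) = 15840 mm².
h = 125.9 mm.

h = 126 mm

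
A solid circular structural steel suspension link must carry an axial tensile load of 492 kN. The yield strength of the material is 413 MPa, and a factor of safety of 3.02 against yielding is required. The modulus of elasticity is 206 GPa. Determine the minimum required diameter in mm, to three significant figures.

Allowable stress σ_allow = 413/3.02 = 136.8 MPa.
Required area A = F/σ_allow = 492000/136.8 = 3598 mm².
A = πd²/4 → d = √(4A/π) = 67.68 mm.

d = 67.7 mm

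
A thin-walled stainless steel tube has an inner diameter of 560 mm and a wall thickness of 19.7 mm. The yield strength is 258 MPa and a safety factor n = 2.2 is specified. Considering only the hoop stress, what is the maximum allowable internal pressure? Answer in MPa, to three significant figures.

σ_allow = 258/2.2 = 117.3 MPa.
σ_h = pD/(2t) → p_allow = 2σ_allow t/D = 2×117.3×19.7/560 = 8.251 MPa.

p_allow = 8.25 MPa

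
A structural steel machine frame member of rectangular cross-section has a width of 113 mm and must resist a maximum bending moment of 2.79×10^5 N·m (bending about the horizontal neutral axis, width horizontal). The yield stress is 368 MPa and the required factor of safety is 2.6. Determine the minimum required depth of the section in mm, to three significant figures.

σ_allow = 368/2.6 = 141.5 MPa.
For a rectangular section σ = 6M/(bh²), so h² = 6M/(b σ_allow) = 6×2.7900×10^8/(113×141.5) = 104700 mm².
h = 323.5 mm.

h = 324 mm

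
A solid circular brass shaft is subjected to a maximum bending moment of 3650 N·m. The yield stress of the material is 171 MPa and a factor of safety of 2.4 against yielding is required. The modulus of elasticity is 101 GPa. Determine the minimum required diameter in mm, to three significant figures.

d = 80.5 mm

σ_allow = 171/2.4 = 71.25 MPa.
For a solid circular section σ = 32M/(πd³), so d³ = 32M/(π σ_allow) = 32×3650000/(π×71.25) = 521800 mm³.
d = 80.51 mm.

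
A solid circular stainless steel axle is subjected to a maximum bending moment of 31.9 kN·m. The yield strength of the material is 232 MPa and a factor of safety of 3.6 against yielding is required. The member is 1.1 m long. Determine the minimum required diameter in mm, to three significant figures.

σ_allow = 232/3.6 = 64.44 MPa.
For a solid circular section σ = 32M/(πd³), so d³ = 32M/(π σ_allow) = 32×3.1900×10^7/(π×64.44) = 5.042×10^6 mm³.
d = 171.5 mm.

d = 171 mm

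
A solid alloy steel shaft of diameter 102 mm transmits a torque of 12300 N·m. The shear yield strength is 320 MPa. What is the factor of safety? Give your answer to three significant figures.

n = 5.42

τ = 16T/(πd³) = 16×1.2300×10^7/(π×102³) = 59.03 MPa.
n = τ_limit/τ = 320/59.03 = 5.421.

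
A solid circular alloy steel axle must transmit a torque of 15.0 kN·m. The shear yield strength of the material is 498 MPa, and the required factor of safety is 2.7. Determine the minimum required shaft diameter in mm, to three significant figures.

d = 74.5 mm

Allowable shear stress τ_allow = 498/2.7 = 184.4 MPa.
For a solid shaft τ = 16T/(πd³), so d³ = 16T/(π τ_allow) = 16×1.5000×10^7/(π×184.4) = 414200 mm³.
d = (414200)^(1/3) = 74.54 mm.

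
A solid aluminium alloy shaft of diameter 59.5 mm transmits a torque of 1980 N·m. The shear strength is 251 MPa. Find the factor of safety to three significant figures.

n = 5.24

τ = 16T/(πd³) = 16×1980000/(π×59.5³) = 47.87 MPa.
n = τ_limit/τ = 251/47.87 = 5.243.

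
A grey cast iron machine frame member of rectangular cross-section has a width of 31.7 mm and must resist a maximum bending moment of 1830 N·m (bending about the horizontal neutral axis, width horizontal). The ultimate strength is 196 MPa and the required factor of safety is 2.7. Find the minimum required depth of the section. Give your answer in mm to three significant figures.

σ_allow = 196/2.7 = 72.59 MPa.
For a rectangular section σ = 6M/(bh²), so h² = 6M/(b σ_allow) = 6×1830000/(31.7×72.59) = 4771 mm².
h = 69.08 mm.

h = 69.1 mm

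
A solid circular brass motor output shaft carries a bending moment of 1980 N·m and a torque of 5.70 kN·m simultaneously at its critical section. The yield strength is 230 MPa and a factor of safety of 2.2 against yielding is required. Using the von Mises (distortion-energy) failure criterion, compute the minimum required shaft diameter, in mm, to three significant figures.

σ_allow = σ_y/n = 230/2.2 = 104.5 MPa.
For a solid shaft σ_b = 32M/(πd³) and τ = 16T/(πd³), so the von Mises stress is σ' = (16/πd³)·√(4M²+3T²).
√(4M²+3T²) = √(4×(1.980×10^6)² + 3×(5.700×10^6)²) = 1.064×10^7 N·mm.
d³ = 16×1.064×10^7/(π×104.5) = 518200 mm³.
d = 80.32 mm.

d = 80.3 mm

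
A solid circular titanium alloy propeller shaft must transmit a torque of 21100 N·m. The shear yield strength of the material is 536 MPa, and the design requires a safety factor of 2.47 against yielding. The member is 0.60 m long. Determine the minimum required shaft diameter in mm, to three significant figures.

d = 79.1 mm

Allowable shear stress τ_allow = 536/2.47 = 217.0 MPa.
For a solid shaft τ = 16T/(πd³), so d³ = 16T/(π τ_allow) = 16×2.1100×10^7/(π×217.0) = 495200 mm³.
d = (495200)^(1/3) = 79.12 mm.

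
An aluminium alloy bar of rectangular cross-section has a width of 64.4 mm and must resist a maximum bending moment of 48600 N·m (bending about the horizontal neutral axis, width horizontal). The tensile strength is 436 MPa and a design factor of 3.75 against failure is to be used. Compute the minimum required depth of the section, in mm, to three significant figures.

σ_allow = 436/3.75 = 116.3 MPa.
For a rectangular section σ = 6M/(bh²), so h² = 6M/(b σ_allow) = 6×4.8600×10^7/(64.4×116.3) = 38940 mm².
h = 197.3 mm.

h = 197 mm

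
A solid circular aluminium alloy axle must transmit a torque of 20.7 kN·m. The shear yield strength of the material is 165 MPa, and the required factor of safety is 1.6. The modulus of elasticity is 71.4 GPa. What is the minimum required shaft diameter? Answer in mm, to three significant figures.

Allowable shear stress τ_allow = 165/1.6 = 103.1 MPa.
For a solid shaft τ = 16T/(πd³), so d³ = 16T/(π τ_allow) = 16×2.0700×10^7/(π×103.1) = 1.022×10^6 mm³.
d = (1.022×10^6)^(1/3) = 100.7 mm.

d = 101 mm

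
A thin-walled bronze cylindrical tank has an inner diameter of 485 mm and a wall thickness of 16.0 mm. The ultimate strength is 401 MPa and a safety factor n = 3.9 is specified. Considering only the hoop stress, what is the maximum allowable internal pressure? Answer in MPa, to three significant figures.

p_allow = 6.78 MPa

σ_allow = 401/3.9 = 102.8 MPa.
σ_h = pD/(2t) → p_allow = 2σ_allow t/D = 2×102.8×16.0/485 = 6.784 MPa.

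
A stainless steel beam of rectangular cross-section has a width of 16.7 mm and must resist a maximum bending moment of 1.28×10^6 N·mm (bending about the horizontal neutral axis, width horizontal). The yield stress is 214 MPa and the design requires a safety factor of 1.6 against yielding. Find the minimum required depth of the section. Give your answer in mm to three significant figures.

σ_allow = 214/1.6 = 133.8 MPa.
For a rectangular section σ = 6M/(bh²), so h² = 6M/(b σ_allow) = 6×1280000/(16.7×133.8) = 3438 mm².
h = 58.64 mm.

h = 58.6 mm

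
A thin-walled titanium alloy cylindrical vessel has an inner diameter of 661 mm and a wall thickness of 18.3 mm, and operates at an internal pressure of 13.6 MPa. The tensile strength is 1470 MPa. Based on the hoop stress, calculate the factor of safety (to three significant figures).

n = 5.98

σ_h = pD/(2t) = 13.6×661/(2×18.3) = 245.6 MPa.
n = 1470/245.6 = 5.985.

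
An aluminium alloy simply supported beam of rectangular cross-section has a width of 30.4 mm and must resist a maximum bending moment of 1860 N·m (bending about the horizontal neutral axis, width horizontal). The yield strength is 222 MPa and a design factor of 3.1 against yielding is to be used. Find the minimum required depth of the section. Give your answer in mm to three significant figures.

σ_allow = 222/3.1 = 71.61 MPa.
For a rectangular section σ = 6M/(bh²), so h² = 6M/(b σ_allow) = 6×1860000/(30.4×71.61) = 5126 mm².
h = 71.60 mm.

h = 71.6 mm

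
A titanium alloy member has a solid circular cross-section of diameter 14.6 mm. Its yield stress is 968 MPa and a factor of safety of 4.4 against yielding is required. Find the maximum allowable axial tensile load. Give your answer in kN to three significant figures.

F_allow = 36.8 kN

σ_allow = 968/4.4 = 220.0 MPa.
A = πd²/4 = π×14.6²/4 = 167.4 mm².
F_allow = σ_allow × A = 220.0×167.4 = 36830 N.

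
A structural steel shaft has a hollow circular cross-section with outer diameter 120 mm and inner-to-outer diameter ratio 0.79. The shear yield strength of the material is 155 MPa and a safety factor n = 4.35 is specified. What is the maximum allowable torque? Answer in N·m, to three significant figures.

T_allow = 7380 N·m

τ_allow = 155/4.35 = 35.63 MPa.
For a hollow shaft T_allow = τ_allow·πd_o³(1−k⁴)/16 with 1−k⁴ = 0.6105, so πd_o³(1−k⁴)/16 = 207100 mm³.
T_allow = 35.63×207100 = 7.381×10^6 N·mm = 7381 N·m.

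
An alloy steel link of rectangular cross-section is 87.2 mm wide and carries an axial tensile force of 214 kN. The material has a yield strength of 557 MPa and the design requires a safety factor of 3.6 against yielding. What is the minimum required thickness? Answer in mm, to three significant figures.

σ_allow = 557/3.6 = 154.7 MPa.
Required area A = F/σ_allow = 214000/154.7 = 1383 mm².
t = A/w = 1383/87.2 = 15.86 mm.

t = 15.9 mm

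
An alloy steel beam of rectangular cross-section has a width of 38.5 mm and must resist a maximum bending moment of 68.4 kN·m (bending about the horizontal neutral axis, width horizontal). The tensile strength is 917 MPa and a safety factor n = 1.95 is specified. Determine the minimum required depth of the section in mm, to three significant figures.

h = 151 mm

σ_allow = 917/1.95 = 470.3 MPa.
For a rectangular section σ = 6M/(bh²), so h² = 6M/(b σ_allow) = 6×6.8400×10^7/(38.5×470.3) = 22670 mm².
h = 150.6 mm.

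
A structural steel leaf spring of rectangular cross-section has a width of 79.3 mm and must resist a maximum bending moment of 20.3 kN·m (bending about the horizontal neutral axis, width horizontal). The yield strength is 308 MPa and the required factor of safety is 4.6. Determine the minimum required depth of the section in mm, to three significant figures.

h = 151 mm

σ_allow = 308/4.6 = 66.96 MPa.
For a rectangular section σ = 6M/(bh²), so h² = 6M/(b σ_allow) = 6×2.0300×10^7/(79.3×66.96) = 22940 mm².
h = 151.5 mm.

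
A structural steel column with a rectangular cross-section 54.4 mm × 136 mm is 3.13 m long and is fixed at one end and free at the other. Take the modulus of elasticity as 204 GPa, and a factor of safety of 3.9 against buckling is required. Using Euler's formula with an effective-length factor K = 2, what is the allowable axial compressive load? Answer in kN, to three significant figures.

P_allow = 24.0 kN

Buckling occurs about the weak axis: I_min = h·b³/12 = 136×54.4³/12 = 1.825×10^6 mm⁴ (b = 54.4 mm is the smaller dimension).
Effective length L_e = KL = 2×3.13 m = 6260 mm.
Euler critical load P_cr = π²EI/L_e² = π²×204000×1.825×10^6/6260² = 93740 N.
P_allow = P_cr/n = 93740/3.9 = 24040 N.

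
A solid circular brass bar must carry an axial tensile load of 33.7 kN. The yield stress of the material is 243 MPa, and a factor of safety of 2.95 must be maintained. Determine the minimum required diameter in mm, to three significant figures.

Allowable stress σ_allow = 243/2.95 = 82.37 MPa.
Required area A = F/σ_allow = 33700/82.37 = 409.1 mm².
A = πd²/4 → d = √(4A/π) = 22.82 mm.

d = 22.8 mm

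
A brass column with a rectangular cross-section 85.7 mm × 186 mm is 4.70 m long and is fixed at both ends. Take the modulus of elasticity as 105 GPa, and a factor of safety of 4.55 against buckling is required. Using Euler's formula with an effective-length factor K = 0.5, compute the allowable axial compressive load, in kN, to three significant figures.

Buckling occurs about the weak axis: I_min = h·b³/12 = 186×85.7³/12 = 9.756×10^6 mm⁴ (b = 85.7 mm is the smaller dimension).
Effective length L_e = KL = 0.5×4.70 m = 2350 mm.
Euler critical load P_cr = π²EI/L_e² = π²×105000×9.756×10^6/2350² = 1.831×10^6 N.
P_allow = P_cr/n = 1.831×10^6/4.55 = 402400 N.

P_allow = 402 kN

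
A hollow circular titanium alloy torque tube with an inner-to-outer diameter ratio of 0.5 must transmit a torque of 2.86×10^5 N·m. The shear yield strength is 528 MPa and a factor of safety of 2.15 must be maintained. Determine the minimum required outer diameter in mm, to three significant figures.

τ_allow = 528/2.15 = 245.6 MPa.
For a hollow shaft τ = 16T/[πd_o³(1−k⁴)] with k = 0.5, so 1−k⁴ = 0.9375.
d_o³ = 16T/[π τ_allow (1−k⁴)] = 16×2.8600×10^8/(π×245.6×0.9375) = 6.327×10^6 mm³.
d_o = 185.0 mm.

d_o = 185 mm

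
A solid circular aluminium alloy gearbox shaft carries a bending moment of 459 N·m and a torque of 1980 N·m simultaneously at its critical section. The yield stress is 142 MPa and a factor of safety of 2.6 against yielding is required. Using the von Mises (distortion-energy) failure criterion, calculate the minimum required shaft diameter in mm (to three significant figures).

d = 69.2 mm

σ_allow = σ_y/n = 142/2.6 = 54.62 MPa.
For a solid shaft σ_b = 32M/(πd³) and τ = 16T/(πd³), so the von Mises stress is σ' = (16/πd³)·√(4M²+3T²).
√(4M²+3T²) = √(4×(459000)² + 3×(1.980×10^6)²) = 3.550×10^6 N·mm.
d³ = 16×3.550×10^6/(π×54.62) = 331100 mm³.
d = 69.18 mm.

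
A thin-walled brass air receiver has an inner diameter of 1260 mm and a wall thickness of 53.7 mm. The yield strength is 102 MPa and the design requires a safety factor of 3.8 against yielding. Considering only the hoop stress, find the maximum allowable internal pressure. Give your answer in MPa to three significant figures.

σ_allow = 102/3.8 = 26.84 MPa.
σ_h = pD/(2t) → p_allow = 2σ_allow t/D = 2×26.84×53.7/1260 = 2.288 MPa.

p_allow = 2.29 MPa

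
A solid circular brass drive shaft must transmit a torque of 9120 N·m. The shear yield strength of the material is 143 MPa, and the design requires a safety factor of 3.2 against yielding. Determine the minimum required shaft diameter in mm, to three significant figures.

d = 101 mm

Allowable shear stress τ_allow = 143/3.2 = 44.69 MPa.
For a solid shaft τ = 16T/(πd³), so d³ = 16T/(π τ_allow) = 16×9120000/(π×44.69) = 1.039×10^6 mm³.
d = (1.039×10^6)^(1/3) = 101.3 mm.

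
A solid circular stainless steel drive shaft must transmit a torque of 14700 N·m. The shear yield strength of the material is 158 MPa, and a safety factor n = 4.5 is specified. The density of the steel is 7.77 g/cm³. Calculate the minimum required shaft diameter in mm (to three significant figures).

d = 129 mm

Allowable shear stress τ_allow = 158/4.5 = 35.11 MPa.
For a solid shaft τ = 16T/(πd³), so d³ = 16T/(π τ_allow) = 16×1.4700×10^7/(π×35.11) = 2.132×10^6 mm³.
d = (2.132×10^6)^(1/3) = 128.7 mm.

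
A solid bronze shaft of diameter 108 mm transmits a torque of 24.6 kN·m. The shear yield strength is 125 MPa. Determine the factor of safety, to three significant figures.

τ = 16T/(πd³) = 16×2.4600×10^7/(π×108³) = 99.46 MPa.
n = τ_limit/τ = 125/99.46 = 1.257.

n = 1.26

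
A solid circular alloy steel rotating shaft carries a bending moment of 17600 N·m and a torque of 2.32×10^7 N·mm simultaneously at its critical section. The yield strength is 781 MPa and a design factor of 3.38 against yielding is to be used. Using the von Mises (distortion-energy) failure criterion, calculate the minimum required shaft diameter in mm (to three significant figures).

σ_allow = σ_y/n = 781/3.38 = 231.1 MPa.
For a solid shaft σ_b = 32M/(πd³) and τ = 16T/(πd³), so the von Mises stress is σ' = (16/πd³)·√(4M²+3T²).
√(4M²+3T²) = √(4×(1.760×10^7)² + 3×(2.320×10^7)²) = 5.342×10^7 N·mm.
d³ = 16×5.342×10^7/(π×231.1) = 1.177×10^6 mm³.
d = 105.6 mm.

d = 106 mm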